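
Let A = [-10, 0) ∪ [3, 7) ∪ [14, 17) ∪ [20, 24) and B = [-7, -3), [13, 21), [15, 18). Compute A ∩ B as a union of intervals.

[-7, -3) ∪ [14, 17) ∪ [20, 21)

Merge the second list: [-7, -3), [13, 21).
[-10, 0) overlaps B on [-7, -3).
[3, 7) falls entirely outside B.
[14, 17) overlaps B on [14, 17).
[20, 24) overlaps B on [20, 21).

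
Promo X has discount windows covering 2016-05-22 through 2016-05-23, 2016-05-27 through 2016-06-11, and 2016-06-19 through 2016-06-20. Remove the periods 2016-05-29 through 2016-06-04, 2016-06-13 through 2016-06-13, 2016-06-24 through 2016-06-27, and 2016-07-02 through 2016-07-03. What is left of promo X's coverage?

2016-05-22 through 2016-05-23 is untouched.
2016-05-27 through 2016-06-11 with B removed leaves 2016-05-27 through 2016-05-28, 2016-06-05 through 2016-06-11.
2016-06-19 through 2016-06-20 is untouched.

2016-05-22 through 2016-05-23, 2016-05-27 through 2016-05-28, 2016-06-05 through 2016-06-11, 2016-06-19 through 2016-06-20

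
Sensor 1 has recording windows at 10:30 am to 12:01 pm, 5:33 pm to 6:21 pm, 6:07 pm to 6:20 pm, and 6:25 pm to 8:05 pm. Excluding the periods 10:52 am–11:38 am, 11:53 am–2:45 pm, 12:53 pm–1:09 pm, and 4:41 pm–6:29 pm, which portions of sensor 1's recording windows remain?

10:30 am–10:52 am, 11:38 am–11:53 am, 6:29 pm–8:05 pm

Merge the first list: 10:30 am–12:01 pm, 5:33 pm–6:21 pm, 6:25 pm–8:05 pm.
Merge the second list: 10:52 am–11:38 am, 11:53 am–2:45 pm, 4:41 pm–6:29 pm.
10:30 am–12:01 pm with B removed leaves 10:30 am–10:52 am, 11:38 am–11:53 am.
5:33 pm–6:21 pm lies entirely inside B → drops out.
6:25 pm–8:05 pm with B removed leaves 6:29 pm–8:05 pm.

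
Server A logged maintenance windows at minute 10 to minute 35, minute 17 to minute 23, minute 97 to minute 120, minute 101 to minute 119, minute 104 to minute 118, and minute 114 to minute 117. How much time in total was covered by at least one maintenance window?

Merged: minute 10 to minute 35, minute 97 to minute 120.
Lengths: 25 minutes + 23 minutes = 48 minutes.

48 minutes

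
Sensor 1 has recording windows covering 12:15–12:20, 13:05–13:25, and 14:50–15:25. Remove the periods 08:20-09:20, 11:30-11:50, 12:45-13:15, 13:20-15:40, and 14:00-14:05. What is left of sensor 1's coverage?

12:15–12:20, 13:15–13:20

Second set merges to 08:20–09:20, 11:30–11:50, 12:45–13:15, 13:20–15:40.
12:15–12:20: nothing removed.
13:05–13:25 \ B = 13:15–13:20.
14:50–15:25: entirely removed.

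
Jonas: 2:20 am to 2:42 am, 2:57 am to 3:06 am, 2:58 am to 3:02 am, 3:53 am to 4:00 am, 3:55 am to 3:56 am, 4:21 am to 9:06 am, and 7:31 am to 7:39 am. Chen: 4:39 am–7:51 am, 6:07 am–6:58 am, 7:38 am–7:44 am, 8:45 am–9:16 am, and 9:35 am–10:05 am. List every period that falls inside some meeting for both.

4:39 am–7:51 am, 8:45 am–9:06 am

First set merges to 2:20 am–2:42 am, 2:57 am–3:06 am, 3:53 am–4:00 am, 4:21 am–9:06 am.
Second set merges to 4:39 am–7:51 am, 8:45 am–9:16 am, 9:35 am–10:05 am.
2:20 am–2:42 am meets no B interval.
2:57 am–3:06 am meets no B interval.
3:53 am–4:00 am meets no B interval.
4:21 am–9:06 am ∩ B → 4:39 am–7:51 am, 8:45 am–9:06 am.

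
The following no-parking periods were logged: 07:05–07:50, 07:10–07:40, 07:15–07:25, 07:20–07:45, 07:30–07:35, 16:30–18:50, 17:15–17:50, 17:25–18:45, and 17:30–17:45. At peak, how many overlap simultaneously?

4

Sweep endpoints in order; track running count of active intervals.
Peak of 4 reached at 07:20.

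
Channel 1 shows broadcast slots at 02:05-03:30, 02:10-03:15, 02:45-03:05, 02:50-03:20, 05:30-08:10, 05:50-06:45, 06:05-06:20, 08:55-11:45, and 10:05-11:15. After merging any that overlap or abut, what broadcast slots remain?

02:10-03:15 overlaps/touches 02:05-03:30 → extend to 02:05-03:30.
02:45-03:05 overlaps/touches 02:05-03:30 → extend to 02:05-03:30.
02:50-03:20 overlaps/touches 02:05-03:30 → extend to 02:05-03:30.
05:30-08:10 is disjoint → start new block.
05:50-06:45 overlaps/touches 05:30-08:10 → extend to 05:30-08:10.
06:05-06:20 overlaps/touches 05:30-08:10 → extend to 05:30-08:10.
08:55-11:45 is disjoint → start new block.
10:05-11:15 overlaps/touches 08:55-11:45 → extend to 08:55-11:45.

02:05-03:30, 05:30-08:10, 08:55-11:45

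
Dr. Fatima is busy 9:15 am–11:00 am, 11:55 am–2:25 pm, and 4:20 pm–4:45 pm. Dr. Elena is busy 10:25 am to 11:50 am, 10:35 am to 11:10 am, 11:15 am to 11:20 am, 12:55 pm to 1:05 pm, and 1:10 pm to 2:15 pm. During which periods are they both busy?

B, merged: 10:25 am–11:50 am, 12:55 pm–1:05 pm, 1:10 pm–2:15 pm.
9:15 am–11:00 am overlaps B on 10:25 am–11:00 am.
11:55 am–2:25 pm overlaps B on 12:55 pm–1:05 pm, 1:10 pm–2:15 pm.
4:20 pm–4:45 pm falls entirely outside B.

10:25 am–11:00 am, 12:55 pm–1:05 pm, 1:10 pm–2:15 pm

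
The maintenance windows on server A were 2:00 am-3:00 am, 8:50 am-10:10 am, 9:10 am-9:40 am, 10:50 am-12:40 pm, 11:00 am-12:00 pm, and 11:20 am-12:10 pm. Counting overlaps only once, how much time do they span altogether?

Merged: 2:00 am–3:00 am, 8:50 am–10:10 am, 10:50 am–12:40 pm.
Lengths: 1 h + 1 h 20 min + 1 h 50 min = 4 h 10 min.

4 h 10 min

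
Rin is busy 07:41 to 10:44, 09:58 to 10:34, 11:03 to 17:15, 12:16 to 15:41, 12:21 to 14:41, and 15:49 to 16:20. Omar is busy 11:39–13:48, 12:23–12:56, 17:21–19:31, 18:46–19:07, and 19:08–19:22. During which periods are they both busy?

A, merged: 07:41–10:44, 11:03–17:15.
B, merged: 11:39–13:48, 17:21–19:31.
07:41–10:44 meets no B interval.
11:03–17:15 ∩ B → 11:39–13:48.

11:39–13:48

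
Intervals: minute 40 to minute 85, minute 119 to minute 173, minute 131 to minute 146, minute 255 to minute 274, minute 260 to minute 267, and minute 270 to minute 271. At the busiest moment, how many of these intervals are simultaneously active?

2

At minute 131, 2 of the intervals are simultaneously active.
No point has more.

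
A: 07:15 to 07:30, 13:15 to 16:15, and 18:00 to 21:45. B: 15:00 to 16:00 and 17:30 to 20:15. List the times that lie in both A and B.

15:00–16:00, 18:00–20:15

07:15–07:30 meets no B interval.
13:15–16:15 ∩ B → 15:00–16:00.
18:00–21:45 ∩ B → 18:00–20:15.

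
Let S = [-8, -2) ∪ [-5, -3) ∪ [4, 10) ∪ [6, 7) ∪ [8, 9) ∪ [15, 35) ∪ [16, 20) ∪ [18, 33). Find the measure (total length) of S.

Merged: [-8, -2), [4, 10), [15, 35).
Lengths: 6 + 6 + 20 = 32.

32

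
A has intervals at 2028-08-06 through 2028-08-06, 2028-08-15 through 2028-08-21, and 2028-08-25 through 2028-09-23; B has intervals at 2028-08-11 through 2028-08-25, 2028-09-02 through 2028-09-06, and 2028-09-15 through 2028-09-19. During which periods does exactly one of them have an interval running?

2028-08-06 through 2028-08-06, 2028-08-11 through 2028-08-14, 2028-08-22 through 2028-08-24, 2028-08-26 through 2028-09-01, 2028-09-07 through 2028-09-14, 2028-09-20 through 2028-09-23

Only in the first: 2028-08-06 through 2028-08-06, 2028-08-26 through 2028-09-01, 2028-09-07 through 2028-09-14, 2028-09-20 through 2028-09-23.
Only in the second: 2028-08-11 through 2028-08-14, 2028-08-22 through 2028-08-24.
Together these are the periods covered by exactly one.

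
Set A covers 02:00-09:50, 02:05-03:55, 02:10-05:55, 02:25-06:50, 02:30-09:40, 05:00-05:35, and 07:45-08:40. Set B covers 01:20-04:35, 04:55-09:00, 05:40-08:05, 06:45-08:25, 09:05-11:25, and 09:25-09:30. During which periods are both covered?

First set merges to 02:00–09:50.
Second set merges to 01:20–04:35, 04:55–09:00, 09:05–11:25.
02:00–09:50 ∩ B → 02:00–04:35, 04:55–09:00, 09:05–09:50.

02:00–04:35, 04:55–09:00, 09:05–09:50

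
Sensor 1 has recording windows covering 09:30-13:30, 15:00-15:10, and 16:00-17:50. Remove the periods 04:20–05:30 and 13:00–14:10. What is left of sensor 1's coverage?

09:30–13:30 minus B → 09:30–13:00.
15:00–15:10: no B overlap → unchanged.
16:00–17:50: no B overlap → unchanged.

09:30–13:00, 15:00–15:10, 16:00–17:50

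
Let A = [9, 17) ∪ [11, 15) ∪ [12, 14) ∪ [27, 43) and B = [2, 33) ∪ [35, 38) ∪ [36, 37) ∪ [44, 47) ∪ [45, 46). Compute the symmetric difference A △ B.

[2, 9) ∪ [17, 27) ∪ [33, 35) ∪ [38, 43) ∪ [44, 47)

A, merged: [9, 17), [27, 43).
B, merged: [2, 33), [35, 38), [44, 47).
Only in the first: [33, 35), [38, 43).
Only in the second: [2, 9), [17, 27), [44, 47).
Together these are the periods covered by exactly one.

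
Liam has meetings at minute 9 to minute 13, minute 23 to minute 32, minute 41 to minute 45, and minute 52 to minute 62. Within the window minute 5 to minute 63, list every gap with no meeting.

minute 5 to minute 9, minute 13 to minute 23, minute 32 to minute 41, minute 45 to minute 52, minute 62 to minute 63

The merged coverage is minute 9 to minute 13, minute 23 to minute 32, minute 41 to minute 45, minute 52 to minute 62.
Uncovered inside minute 5 to minute 63: minute 5 to minute 9, minute 13 to minute 23, minute 32 to minute 41, minute 45 to minute 52, minute 62 to minute 63.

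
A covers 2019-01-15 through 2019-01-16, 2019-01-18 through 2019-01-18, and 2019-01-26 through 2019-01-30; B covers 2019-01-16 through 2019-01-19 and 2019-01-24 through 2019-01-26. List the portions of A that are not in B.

2019-01-15 through 2019-01-16 minus B → 2019-01-15 through 2019-01-15.
2019-01-18 through 2019-01-18: fully covered by B → removed.
2019-01-26 through 2019-01-30 minus B → 2019-01-27 through 2019-01-30.

2019-01-15 through 2019-01-15, 2019-01-27 through 2019-01-30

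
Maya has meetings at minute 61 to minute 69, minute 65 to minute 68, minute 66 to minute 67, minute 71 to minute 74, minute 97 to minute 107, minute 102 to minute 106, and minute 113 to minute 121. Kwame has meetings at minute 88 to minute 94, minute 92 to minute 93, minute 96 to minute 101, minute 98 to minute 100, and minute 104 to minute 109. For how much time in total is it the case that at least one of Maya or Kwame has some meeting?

Merge the first list: minute 61 to minute 69, minute 71 to minute 74, minute 97 to minute 107, minute 113 to minute 121.
Merge the second list: minute 88 to minute 94, minute 96 to minute 101, minute 104 to minute 109.
A ∪ B = minute 61 to minute 69, minute 71 to minute 74, minute 88 to minute 94, minute 96 to minute 109, minute 113 to minute 121.
Total: 8 minutes + 3 minutes + 6 minutes + 13 minutes + 8 minutes = 38 minutes.

38 minutes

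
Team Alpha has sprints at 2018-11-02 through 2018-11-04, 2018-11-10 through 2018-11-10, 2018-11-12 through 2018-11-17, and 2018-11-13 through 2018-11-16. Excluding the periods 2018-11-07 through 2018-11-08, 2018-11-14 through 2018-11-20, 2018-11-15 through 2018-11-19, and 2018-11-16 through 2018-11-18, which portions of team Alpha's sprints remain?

2018-11-02 through 2018-11-04, 2018-11-10 through 2018-11-10, 2018-11-12 through 2018-11-13

First set merges to 2018-11-02 through 2018-11-04, 2018-11-10 through 2018-11-10, 2018-11-12 through 2018-11-17.
Second set merges to 2018-11-07 through 2018-11-08, 2018-11-14 through 2018-11-20.
2018-11-02 through 2018-11-04: nothing removed.
2018-11-10 through 2018-11-10: nothing removed.
2018-11-12 through 2018-11-17 \ B = 2018-11-12 through 2018-11-13.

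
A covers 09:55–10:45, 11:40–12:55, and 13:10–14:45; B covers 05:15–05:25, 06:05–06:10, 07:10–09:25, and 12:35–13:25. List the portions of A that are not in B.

09:55–10:45: no B overlap → unchanged.
11:40–12:55 minus B → 11:40–12:35.
13:10–14:45 minus B → 13:25–14:45.

09:55–10:45, 11:40–12:35, 13:25–14:45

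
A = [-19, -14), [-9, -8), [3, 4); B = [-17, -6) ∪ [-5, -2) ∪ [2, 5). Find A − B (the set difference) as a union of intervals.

[-19, -17)

[-19, -14) minus B → [-19, -17).
[-9, -8): fully covered by B → removed.
[3, 4): fully covered by B → removed.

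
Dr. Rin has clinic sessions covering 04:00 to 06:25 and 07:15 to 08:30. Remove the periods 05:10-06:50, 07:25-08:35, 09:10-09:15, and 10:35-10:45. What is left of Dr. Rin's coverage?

04:00–05:10, 07:15–07:25

04:00–06:25 minus B → 04:00–05:10.
07:15–08:30 minus B → 07:15–07:25.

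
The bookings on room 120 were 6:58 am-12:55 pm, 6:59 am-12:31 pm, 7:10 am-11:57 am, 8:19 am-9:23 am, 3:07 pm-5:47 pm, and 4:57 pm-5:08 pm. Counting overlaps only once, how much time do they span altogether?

8 h 37 min

Merged: 6:58 am-12:55 pm, 3:07 pm-5:47 pm.
Lengths: 5 h 57 min + 2 h 40 min = 8 h 37 min.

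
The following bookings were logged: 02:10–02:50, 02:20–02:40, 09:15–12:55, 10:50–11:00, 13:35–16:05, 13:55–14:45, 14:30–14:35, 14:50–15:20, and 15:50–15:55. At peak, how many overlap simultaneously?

3

At 14:30, 3 of the intervals are simultaneously active.
No point has more.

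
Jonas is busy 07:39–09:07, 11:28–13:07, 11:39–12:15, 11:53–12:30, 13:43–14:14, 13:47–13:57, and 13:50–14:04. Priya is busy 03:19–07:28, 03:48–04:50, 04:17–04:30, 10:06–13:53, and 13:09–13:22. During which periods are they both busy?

11:28–13:07, 13:43–13:53

Merge the first list: 07:39–09:07, 11:28–13:07, 13:43–14:14.
Merge the second list: 03:19–07:28, 10:06–13:53.
07:39–09:07 falls entirely outside B.
11:28–13:07 overlaps B on 11:28–13:07.
13:43–14:14 overlaps B on 13:43–13:53.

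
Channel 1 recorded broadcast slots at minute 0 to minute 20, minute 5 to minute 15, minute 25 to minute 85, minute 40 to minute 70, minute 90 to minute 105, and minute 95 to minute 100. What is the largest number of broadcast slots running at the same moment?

2

Walk the sorted start/end points keeping a running depth.
The depth first hits 2 at minute 5.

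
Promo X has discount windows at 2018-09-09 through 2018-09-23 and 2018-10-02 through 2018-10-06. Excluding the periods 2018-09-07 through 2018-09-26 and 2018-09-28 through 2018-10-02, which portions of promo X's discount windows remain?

2018-10-03 through 2018-10-06

2018-09-09 through 2018-09-23: fully covered by B → removed.
2018-10-02 through 2018-10-06 minus B → 2018-10-03 through 2018-10-06.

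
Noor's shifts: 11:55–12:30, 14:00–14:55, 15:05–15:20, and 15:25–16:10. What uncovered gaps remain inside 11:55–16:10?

12:30–14:00, 14:55–15:05, 15:20–15:25

After merging, the occupied span is 11:55–12:30, 14:00–14:55, 15:05–15:20, 15:25–16:10.
Gaps within 11:55–16:10: 12:30–14:00, 14:55–15:05, 15:20–15:25.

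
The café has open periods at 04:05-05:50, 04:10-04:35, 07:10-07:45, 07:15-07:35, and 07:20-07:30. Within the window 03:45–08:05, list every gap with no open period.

03:45-04:05, 05:50-07:10, 07:45-08:05

The merged coverage is 04:05-05:50, 07:10-07:45.
Gaps within 03:45-08:05: 03:45-04:05, 05:50-07:10, 07:45-08:05.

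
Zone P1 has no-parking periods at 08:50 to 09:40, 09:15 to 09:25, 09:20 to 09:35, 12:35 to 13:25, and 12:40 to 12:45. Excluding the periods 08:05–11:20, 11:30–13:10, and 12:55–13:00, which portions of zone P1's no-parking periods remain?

13:10–13:25

A, merged: 08:50–09:40, 12:35–13:25.
B, merged: 08:05–11:20, 11:30–13:10.
08:50–09:40 lies entirely inside B → drops out.
12:35–13:25 with B removed leaves 13:10–13:25.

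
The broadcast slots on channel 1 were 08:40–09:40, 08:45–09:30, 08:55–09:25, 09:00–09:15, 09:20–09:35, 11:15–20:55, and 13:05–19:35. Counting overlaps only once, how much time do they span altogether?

10 h 40 min

Merged: 08:40-09:40, 11:15-20:55.
Lengths: 1 h + 9 h 40 min = 10 h 40 min.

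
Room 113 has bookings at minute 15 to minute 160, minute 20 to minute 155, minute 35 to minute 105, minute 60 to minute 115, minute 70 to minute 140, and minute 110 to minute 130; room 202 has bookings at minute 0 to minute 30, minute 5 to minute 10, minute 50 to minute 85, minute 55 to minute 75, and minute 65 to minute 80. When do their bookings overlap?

minute 15 to minute 30, minute 50 to minute 85

A, merged: minute 15 to minute 160.
B, merged: minute 0 to minute 30, minute 50 to minute 85.
minute 15 to minute 160 overlaps B on minute 15 to minute 30, minute 50 to minute 85.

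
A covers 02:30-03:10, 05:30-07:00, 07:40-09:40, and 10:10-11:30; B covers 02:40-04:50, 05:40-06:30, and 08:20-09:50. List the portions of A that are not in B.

02:30–02:40, 05:30–05:40, 06:30–07:00, 07:40–08:20, 10:10–11:30

02:30–03:10 minus B → 02:30–02:40.
05:30–07:00 minus B → 05:30–05:40, 06:30–07:00.
07:40–09:40 minus B → 07:40–08:20.
10:10–11:30: no B overlap → unchanged.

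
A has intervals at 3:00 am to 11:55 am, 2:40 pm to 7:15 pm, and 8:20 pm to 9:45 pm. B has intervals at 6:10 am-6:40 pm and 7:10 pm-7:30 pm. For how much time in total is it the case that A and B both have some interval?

A ∩ B = 6:10 am-11:55 am, 2:40 pm-6:40 pm, 7:10 pm-7:15 pm.
Total: 5 h 45 min + 4 h + 5 min = 9 h 50 min.

9 h 50 min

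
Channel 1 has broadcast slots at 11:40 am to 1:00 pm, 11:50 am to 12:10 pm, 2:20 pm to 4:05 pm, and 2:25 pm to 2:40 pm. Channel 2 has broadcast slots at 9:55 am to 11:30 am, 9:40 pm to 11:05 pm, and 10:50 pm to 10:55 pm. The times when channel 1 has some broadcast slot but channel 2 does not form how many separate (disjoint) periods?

2

First set merges to 11:40 am-1:00 pm, 2:20 pm-4:05 pm.
Second set merges to 9:55 am-11:30 am, 9:40 pm-11:05 pm.
A \ B = 11:40 am-1:00 pm, 2:20 pm-4:05 pm.
That is 2 disjoint pieces.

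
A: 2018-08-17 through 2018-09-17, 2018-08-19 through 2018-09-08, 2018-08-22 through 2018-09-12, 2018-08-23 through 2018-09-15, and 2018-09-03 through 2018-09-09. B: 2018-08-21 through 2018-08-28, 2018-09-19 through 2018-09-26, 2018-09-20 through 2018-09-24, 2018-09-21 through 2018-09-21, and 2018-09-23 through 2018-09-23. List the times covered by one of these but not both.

Merge the first list: 2018-08-17 through 2018-09-17.
Merge the second list: 2018-08-21 through 2018-08-28, 2018-09-19 through 2018-09-26.
A but not B: 2018-08-17 through 2018-08-20, 2018-08-29 through 2018-09-17.
B but not A: 2018-09-19 through 2018-09-26.
Combining gives A △ B.

2018-08-17 through 2018-08-20, 2018-08-29 through 2018-09-17, 2018-09-19 through 2018-09-26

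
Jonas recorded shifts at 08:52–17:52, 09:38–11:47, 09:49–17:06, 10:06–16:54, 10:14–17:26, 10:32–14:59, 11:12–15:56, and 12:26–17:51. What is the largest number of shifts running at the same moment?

At 11:12, 7 of the intervals are simultaneously active.
No point has more.

7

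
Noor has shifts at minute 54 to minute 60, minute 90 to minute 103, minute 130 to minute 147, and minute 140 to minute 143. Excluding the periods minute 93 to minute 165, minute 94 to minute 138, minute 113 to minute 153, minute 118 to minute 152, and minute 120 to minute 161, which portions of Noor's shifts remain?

minute 54 to minute 60, minute 90 to minute 93

First set merges to minute 54 to minute 60, minute 90 to minute 103, minute 130 to minute 147.
Second set merges to minute 93 to minute 165.
minute 54 to minute 60: nothing removed.
minute 90 to minute 103 \ B = minute 90 to minute 93.
minute 130 to minute 147: entirely removed.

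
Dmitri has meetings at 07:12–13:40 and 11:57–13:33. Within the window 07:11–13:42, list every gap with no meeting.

After merging, the occupied span is 07:12–13:40.
Uncovered inside 07:11–13:42: 07:11–07:12, 13:40–13:42.

07:11–07:12, 13:40–13:42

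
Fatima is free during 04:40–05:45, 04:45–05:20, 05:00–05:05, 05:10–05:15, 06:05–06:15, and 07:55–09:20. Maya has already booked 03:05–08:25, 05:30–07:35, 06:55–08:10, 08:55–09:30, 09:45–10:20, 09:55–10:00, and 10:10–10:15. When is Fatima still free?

08:25–08:55

Merge the first list: 04:40–05:45, 06:05–06:15, 07:55–09:20.
Merge the second list: 03:05–08:25, 08:55–09:30, 09:45–10:20.
04:40–05:45: fully covered by B → removed.
06:05–06:15: fully covered by B → removed.
07:55–09:20 minus B → 08:25–08:55.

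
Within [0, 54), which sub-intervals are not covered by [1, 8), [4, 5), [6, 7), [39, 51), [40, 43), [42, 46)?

After merging, the occupied span is [1, 8), [39, 51).
Complement within [0, 54): [0, 1), [8, 39), [51, 54).

[0, 1) ∪ [8, 39) ∪ [51, 54)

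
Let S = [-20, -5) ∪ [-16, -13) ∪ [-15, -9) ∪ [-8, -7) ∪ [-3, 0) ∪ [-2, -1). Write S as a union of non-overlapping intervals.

[-16, -13) overlaps/touches [-20, -5) → extend to [-20, -5).
[-15, -9) overlaps/touches [-20, -5) → extend to [-20, -5).
[-8, -7) overlaps/touches [-20, -5) → extend to [-20, -5).
[-3, 0) is disjoint → start new block.
[-2, -1) overlaps/touches [-3, 0) → extend to [-3, 0).

[-20, -5) ∪ [-3, 0)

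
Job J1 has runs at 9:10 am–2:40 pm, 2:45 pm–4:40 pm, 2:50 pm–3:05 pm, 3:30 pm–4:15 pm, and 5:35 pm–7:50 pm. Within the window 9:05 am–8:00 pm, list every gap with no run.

9:05 am–9:10 am, 2:40 pm–2:45 pm, 4:40 pm–5:35 pm, 7:50 pm–8:00 pm

After merging, the occupied span is 9:10 am–2:40 pm, 2:45 pm–4:40 pm, 5:35 pm–7:50 pm.
Uncovered inside 9:05 am–8:00 pm: 9:05 am–9:10 am, 2:40 pm–2:45 pm, 4:40 pm–5:35 pm, 7:50 pm–8:00 pm.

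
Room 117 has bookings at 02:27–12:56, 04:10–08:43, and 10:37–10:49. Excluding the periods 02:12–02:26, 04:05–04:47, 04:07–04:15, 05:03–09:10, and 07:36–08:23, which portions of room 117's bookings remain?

A, merged: 02:27–12:56.
B, merged: 02:12–02:26, 04:05–04:47, 05:03–09:10.
02:27–12:56 \ B = 02:27–04:05, 04:47–05:03, 09:10–12:56.

02:27–04:05, 04:47–05:03, 09:10–12:56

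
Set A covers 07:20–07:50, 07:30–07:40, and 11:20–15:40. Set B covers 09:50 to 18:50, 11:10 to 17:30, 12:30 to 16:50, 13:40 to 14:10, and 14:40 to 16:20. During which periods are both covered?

11:20–15:40

First set merges to 07:20–07:50, 11:20–15:40.
Second set merges to 09:50–18:50.
07:20–07:50 meets no B interval.
11:20–15:40 ∩ B → 11:20–15:40.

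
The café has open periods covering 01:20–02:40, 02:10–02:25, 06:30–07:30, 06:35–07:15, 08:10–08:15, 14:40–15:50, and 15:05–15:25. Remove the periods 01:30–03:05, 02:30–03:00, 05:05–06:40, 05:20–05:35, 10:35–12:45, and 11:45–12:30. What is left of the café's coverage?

Merge the first list: 01:20–02:40, 06:30–07:30, 08:10–08:15, 14:40–15:50.
Merge the second list: 01:30–03:05, 05:05–06:40, 10:35–12:45.
01:20–02:40 minus B → 01:20–01:30.
06:30–07:30 minus B → 06:40–07:30.
08:10–08:15: no B overlap → unchanged.
14:40–15:50: no B overlap → unchanged.

01:20–01:30, 06:40–07:30, 08:10–08:15, 14:40–15:50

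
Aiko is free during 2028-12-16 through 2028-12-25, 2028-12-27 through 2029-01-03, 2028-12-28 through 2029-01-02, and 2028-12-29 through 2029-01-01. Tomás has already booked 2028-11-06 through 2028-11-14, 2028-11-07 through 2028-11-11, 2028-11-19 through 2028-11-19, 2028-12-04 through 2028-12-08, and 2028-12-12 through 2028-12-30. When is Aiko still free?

2028-12-31 through 2029-01-03

First set merges to 2028-12-16 through 2028-12-25, 2028-12-27 through 2029-01-03.
Second set merges to 2028-11-06 through 2028-11-14, 2028-11-19 through 2028-11-19, 2028-12-04 through 2028-12-08, 2028-12-12 through 2028-12-30.
2028-12-16 through 2028-12-25 lies entirely inside B → drops out.
2028-12-27 through 2029-01-03 with B removed leaves 2028-12-31 through 2029-01-03.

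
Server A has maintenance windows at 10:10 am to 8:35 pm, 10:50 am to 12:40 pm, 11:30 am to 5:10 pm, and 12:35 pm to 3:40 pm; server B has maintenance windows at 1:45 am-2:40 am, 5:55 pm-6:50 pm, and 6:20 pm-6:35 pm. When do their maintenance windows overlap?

Merge the first list: 10:10 am–8:35 pm.
Merge the second list: 1:45 am–2:40 am, 5:55 pm–6:50 pm.
10:10 am–8:35 pm ∩ B → 5:55 pm–6:50 pm.

5:55 pm–6:50 pm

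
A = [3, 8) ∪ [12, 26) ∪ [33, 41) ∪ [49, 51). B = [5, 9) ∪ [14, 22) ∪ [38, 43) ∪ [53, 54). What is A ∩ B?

[5, 8) ∪ [14, 22) ∪ [38, 41)

[3, 8) ∩ B → [5, 8).
[12, 26) ∩ B → [14, 22).
[33, 41) ∩ B → [38, 41).
[49, 51) meets no B interval.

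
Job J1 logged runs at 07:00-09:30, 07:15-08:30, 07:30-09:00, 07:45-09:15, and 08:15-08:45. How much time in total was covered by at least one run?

2 h 30 min

Merged: 07:00–09:30.
Length: 2 h 30 min.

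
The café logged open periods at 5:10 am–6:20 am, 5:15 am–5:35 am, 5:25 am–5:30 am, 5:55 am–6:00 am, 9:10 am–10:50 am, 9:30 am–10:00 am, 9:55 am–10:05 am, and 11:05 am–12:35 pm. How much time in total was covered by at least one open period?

4 h 20 min

Merged: 5:10 am-6:20 am, 9:10 am-10:50 am, 11:05 am-12:35 pm.
Lengths: 1 h 10 min + 1 h 40 min + 1 h 30 min = 4 h 20 min.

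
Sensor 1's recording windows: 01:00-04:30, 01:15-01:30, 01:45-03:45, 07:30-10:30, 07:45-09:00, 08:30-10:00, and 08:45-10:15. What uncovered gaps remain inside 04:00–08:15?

After merging, the occupied span is 01:00-04:30, 07:30-10:30.
Complement within 04:00-08:15: 04:30-07:30.

04:30-07:30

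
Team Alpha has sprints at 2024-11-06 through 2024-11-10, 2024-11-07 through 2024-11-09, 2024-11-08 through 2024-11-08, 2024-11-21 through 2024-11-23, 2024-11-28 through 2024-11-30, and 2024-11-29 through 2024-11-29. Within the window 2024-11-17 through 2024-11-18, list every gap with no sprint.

2024-11-17 through 2024-11-18

Covered (merged): 2024-11-06 through 2024-11-10, 2024-11-21 through 2024-11-23, 2024-11-28 through 2024-11-30.
Complement within 2024-11-17 through 2024-11-18: 2024-11-17 through 2024-11-18.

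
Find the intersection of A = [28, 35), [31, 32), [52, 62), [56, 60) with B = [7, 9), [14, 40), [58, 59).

A, merged: [28, 35), [52, 62).
[28, 35) meets the second set on [28, 35).
[52, 62) meets the second set on [58, 59).

[28, 35) ∪ [58, 59)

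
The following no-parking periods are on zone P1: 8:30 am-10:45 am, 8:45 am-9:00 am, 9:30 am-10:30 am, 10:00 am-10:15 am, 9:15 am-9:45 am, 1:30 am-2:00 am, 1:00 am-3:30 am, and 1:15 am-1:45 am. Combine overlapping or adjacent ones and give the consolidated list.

1:00 am–3:30 am, 8:30 am–10:45 am

Sort by start: 1:00 am–3:30 am, 1:15 am–1:45 am, 1:30 am–2:00 am, 8:30 am–10:45 am, 8:45 am–9:00 am, 9:15 am–9:45 am, 9:30 am–10:30 am, 10:00 am–10:15 am.
1:15 am–1:45 am overlaps/touches 1:00 am–3:30 am → extend to 1:00 am–3:30 am.
1:30 am–2:00 am overlaps/touches 1:00 am–3:30 am → extend to 1:00 am–3:30 am.
8:30 am–10:45 am is disjoint → start new block.
8:45 am–9:00 am overlaps/touches 8:30 am–10:45 am → extend to 8:30 am–10:45 am.
9:15 am–9:45 am overlaps/touches 8:30 am–10:45 am → extend to 8:30 am–10:45 am.
9:30 am–10:30 am overlaps/touches 8:30 am–10:45 am → extend to 8:30 am–10:45 am.
10:00 am–10:15 am overlaps/touches 8:30 am–10:45 am → extend to 8:30 am–10:45 am.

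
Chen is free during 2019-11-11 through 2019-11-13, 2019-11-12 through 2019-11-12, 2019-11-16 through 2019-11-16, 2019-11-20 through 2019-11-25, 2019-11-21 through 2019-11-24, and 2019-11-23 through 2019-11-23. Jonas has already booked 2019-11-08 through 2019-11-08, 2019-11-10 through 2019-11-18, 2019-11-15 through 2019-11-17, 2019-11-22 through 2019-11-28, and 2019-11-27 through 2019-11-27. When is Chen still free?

2019-11-20 through 2019-11-21

A, merged: 2019-11-11 through 2019-11-13, 2019-11-16 through 2019-11-16, 2019-11-20 through 2019-11-25.
B, merged: 2019-11-08 through 2019-11-08, 2019-11-10 through 2019-11-18, 2019-11-22 through 2019-11-28.
2019-11-11 through 2019-11-13: entirely removed.
2019-11-16 through 2019-11-16: entirely removed.
2019-11-20 through 2019-11-25 \ B = 2019-11-20 through 2019-11-21.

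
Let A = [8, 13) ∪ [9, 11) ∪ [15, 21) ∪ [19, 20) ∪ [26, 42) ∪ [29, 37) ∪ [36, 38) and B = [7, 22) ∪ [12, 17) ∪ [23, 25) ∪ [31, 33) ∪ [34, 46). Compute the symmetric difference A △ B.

A, merged: [8, 13), [15, 21), [26, 42).
B, merged: [7, 22), [23, 25), [31, 33), [34, 46).
A \ B = [26, 31), [33, 34).
B \ A = [7, 8), [13, 15), [21, 22), [23, 25), [42, 46).
Union of the two gives the symmetric difference.

[7, 8) ∪ [13, 15) ∪ [21, 22) ∪ [23, 25) ∪ [26, 31) ∪ [33, 34) ∪ [42, 46)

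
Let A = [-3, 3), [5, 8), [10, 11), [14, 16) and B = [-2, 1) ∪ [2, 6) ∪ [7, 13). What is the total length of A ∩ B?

A ∩ B = [-2, 1), [2, 3), [5, 6), [7, 8), [10, 11).
Total: 3 + 1 + 1 + 1 + 1 = 7.

7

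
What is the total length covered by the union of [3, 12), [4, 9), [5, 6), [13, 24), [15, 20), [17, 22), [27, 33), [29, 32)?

26

Merged: [3, 12), [13, 24), [27, 33).
Lengths: 9 + 11 + 6 = 26.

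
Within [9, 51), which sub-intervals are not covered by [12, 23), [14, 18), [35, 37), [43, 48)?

Covered (merged): [12, 23), [35, 37), [43, 48).
Complement within [9, 51): [9, 12), [23, 35), [37, 43), [48, 51).

[9, 12) ∪ [23, 35) ∪ [37, 43) ∪ [48, 51)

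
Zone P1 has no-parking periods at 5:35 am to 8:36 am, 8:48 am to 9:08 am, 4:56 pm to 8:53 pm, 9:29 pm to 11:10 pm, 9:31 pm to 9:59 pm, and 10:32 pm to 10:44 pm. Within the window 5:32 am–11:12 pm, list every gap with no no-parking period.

After merging, the occupied span is 5:35 am-8:36 am, 8:48 am-9:08 am, 4:56 pm-8:53 pm, 9:29 pm-11:10 pm.
Gaps within 5:32 am-11:12 pm: 5:32 am-5:35 am, 8:36 am-8:48 am, 9:08 am-4:56 pm, 8:53 pm-9:29 pm, 11:10 pm-11:12 pm.

5:32 am-5:35 am, 8:36 am-8:48 am, 9:08 am-4:56 pm, 8:53 pm-9:29 pm, 11:10 pm-11:12 pm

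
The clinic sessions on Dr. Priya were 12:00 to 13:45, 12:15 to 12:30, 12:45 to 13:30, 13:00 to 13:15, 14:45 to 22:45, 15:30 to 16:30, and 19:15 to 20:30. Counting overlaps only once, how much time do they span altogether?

9 h 45 min

Merged: 12:00–13:45, 14:45–22:45.
Lengths: 1 h 45 min + 8 h = 9 h 45 min.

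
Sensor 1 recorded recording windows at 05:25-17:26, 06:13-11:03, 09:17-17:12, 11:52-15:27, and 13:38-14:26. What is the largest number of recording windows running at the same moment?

At 13:38, 4 of the intervals are simultaneously active.
No point has more.

4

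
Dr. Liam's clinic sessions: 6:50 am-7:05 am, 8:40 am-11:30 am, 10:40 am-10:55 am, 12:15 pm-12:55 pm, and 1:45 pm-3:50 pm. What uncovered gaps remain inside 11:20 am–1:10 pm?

After merging, the occupied span is 6:50 am–7:05 am, 8:40 am–11:30 am, 12:15 pm–12:55 pm, 1:45 pm–3:50 pm.
Gaps within 11:20 am–1:10 pm: 11:30 am–12:15 pm, 12:55 pm–1:10 pm.

11:30 am–12:15 pm, 12:55 pm–1:10 pm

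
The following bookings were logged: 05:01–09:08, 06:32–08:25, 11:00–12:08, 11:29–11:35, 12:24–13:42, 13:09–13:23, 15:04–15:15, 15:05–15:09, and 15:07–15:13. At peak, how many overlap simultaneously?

3

Walk the sorted start/end points keeping a running depth.
The depth first hits 3 at 15:07.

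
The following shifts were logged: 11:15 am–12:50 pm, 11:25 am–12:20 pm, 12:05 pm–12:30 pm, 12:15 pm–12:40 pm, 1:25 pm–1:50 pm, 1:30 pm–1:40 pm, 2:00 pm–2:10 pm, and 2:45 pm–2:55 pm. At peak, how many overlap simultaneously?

4

Walk the sorted start/end points keeping a running depth.
The depth first hits 4 at 12:15 pm.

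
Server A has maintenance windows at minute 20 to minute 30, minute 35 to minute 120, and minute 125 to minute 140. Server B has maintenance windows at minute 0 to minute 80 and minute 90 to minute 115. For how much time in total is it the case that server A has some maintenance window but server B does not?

30 minutes

A \ B = minute 80 to minute 90, minute 115 to minute 120, minute 125 to minute 140.
Total: 10 minutes + 5 minutes + 15 minutes = 30 minutes.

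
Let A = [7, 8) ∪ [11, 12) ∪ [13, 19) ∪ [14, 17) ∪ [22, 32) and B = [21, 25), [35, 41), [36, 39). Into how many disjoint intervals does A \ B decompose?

4

Merge the first list: [7, 8), [11, 12), [13, 19), [22, 32).
Merge the second list: [21, 25), [35, 41).
A \ B = [7, 8), [11, 12), [13, 19), [25, 32).
That is 4 disjoint pieces.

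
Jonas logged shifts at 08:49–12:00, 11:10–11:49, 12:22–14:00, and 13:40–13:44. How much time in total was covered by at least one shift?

4 h 49 min

Merged: 08:49-12:00, 12:22-14:00.
Lengths: 3 h 11 min + 1 h 38 min = 4 h 49 min.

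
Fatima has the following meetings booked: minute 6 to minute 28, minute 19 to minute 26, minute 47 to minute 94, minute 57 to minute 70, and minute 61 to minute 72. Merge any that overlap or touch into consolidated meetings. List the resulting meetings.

minute 6 to minute 28, minute 47 to minute 94

minute 19 to minute 26 overlaps/touches minute 6 to minute 28 → extend to minute 6 to minute 28.
minute 47 to minute 94 is disjoint → start new block.
minute 57 to minute 70 overlaps/touches minute 47 to minute 94 → extend to minute 47 to minute 94.
minute 61 to minute 72 overlaps/touches minute 47 to minute 94 → extend to minute 47 to minute 94.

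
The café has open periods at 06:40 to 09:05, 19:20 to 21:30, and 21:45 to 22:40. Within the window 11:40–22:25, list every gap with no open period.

Covered (merged): 06:40-09:05, 19:20-21:30, 21:45-22:40.
Uncovered inside 11:40-22:25: 11:40-19:20, 21:30-21:45.

11:40-19:20, 21:30-21:45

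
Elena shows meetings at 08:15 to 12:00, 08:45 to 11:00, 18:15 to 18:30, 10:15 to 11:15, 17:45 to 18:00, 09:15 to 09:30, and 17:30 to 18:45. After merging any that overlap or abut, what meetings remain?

Sort by start: 08:15–12:00, 08:45–11:00, 09:15–09:30, 10:15–11:15, 17:30–18:45, 17:45–18:00, 18:15–18:30.
08:45–11:00 overlaps/touches 08:15–12:00 → extend to 08:15–12:00.
09:15–09:30 overlaps/touches 08:15–12:00 → extend to 08:15–12:00.
10:15–11:15 overlaps/touches 08:15–12:00 → extend to 08:15–12:00.
17:30–18:45 is disjoint → start new block.
17:45–18:00 overlaps/touches 17:30–18:45 → extend to 17:30–18:45.
18:15–18:30 overlaps/touches 17:30–18:45 → extend to 17:30–18:45.

08:15–12:00, 17:30–18:45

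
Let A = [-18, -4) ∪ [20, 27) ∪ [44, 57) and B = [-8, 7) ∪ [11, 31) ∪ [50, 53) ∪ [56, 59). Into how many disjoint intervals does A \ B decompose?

A \ B = [-18, -8), [44, 50), [53, 56).
That is 3 disjoint pieces.

3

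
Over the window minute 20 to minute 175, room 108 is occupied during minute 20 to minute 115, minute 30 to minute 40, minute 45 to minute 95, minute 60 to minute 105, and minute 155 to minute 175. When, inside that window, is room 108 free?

After merging, the occupied span is minute 20 to minute 115, minute 155 to minute 175.
Complement within minute 20 to minute 175: minute 115 to minute 155.

minute 115 to minute 155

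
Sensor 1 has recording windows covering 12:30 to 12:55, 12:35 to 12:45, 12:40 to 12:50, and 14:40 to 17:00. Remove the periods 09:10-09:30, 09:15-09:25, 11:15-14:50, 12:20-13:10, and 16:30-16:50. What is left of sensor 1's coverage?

14:50–16:30, 16:50–17:00

Merge the first list: 12:30–12:55, 14:40–17:00.
Merge the second list: 09:10–09:30, 11:15–14:50, 16:30–16:50.
12:30–12:55 lies entirely inside B → drops out.
14:40–17:00 with B removed leaves 14:50–16:30, 16:50–17:00.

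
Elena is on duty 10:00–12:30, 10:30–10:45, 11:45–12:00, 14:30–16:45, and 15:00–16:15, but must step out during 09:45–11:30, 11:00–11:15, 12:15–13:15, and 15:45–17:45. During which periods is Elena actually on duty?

First set merges to 10:00–12:30, 14:30–16:45.
Second set merges to 09:45–11:30, 12:15–13:15, 15:45–17:45.
10:00–12:30 minus B → 11:30–12:15.
14:30–16:45 minus B → 14:30–15:45.

11:30–12:15, 14:30–15:45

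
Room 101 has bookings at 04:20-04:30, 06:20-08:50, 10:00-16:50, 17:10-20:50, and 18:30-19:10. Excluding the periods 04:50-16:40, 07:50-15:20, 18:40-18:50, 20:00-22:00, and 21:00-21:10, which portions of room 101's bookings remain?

04:20-04:30, 16:40-16:50, 17:10-18:40, 18:50-20:00

Merge the first list: 04:20-04:30, 06:20-08:50, 10:00-16:50, 17:10-20:50.
Merge the second list: 04:50-16:40, 18:40-18:50, 20:00-22:00.
04:20-04:30: nothing removed.
06:20-08:50: entirely removed.
10:00-16:50 \ B = 16:40-16:50.
17:10-20:50 \ B = 17:10-18:40, 18:50-20:00.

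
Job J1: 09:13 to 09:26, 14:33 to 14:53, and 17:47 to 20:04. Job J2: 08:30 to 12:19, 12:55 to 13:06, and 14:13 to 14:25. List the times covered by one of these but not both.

Only in the first: 14:33-14:53, 17:47-20:04.
Only in the second: 08:30-09:13, 09:26-12:19, 12:55-13:06, 14:13-14:25.
Together these are the periods covered by exactly one.

08:30-09:13, 09:26-12:19, 12:55-13:06, 14:13-14:25, 14:33-14:53, 17:47-20:04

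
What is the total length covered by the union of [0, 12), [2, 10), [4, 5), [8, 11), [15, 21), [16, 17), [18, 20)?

Merged: [0, 12), [15, 21).
Lengths: 12 + 6 = 18.

18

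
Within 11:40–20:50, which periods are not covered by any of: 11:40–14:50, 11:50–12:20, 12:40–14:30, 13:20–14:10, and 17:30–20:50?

The merged coverage is 11:40–14:50, 17:30–20:50.
Complement within 11:40–20:50: 14:50–17:30.

14:50–17:30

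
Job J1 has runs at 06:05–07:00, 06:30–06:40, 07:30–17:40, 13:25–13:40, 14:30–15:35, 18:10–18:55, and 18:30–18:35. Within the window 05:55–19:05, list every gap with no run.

05:55–06:05, 07:00–07:30, 17:40–18:10, 18:55–19:05

After merging, the occupied span is 06:05–07:00, 07:30–17:40, 18:10–18:55.
Gaps within 05:55–19:05: 05:55–06:05, 07:00–07:30, 17:40–18:10, 18:55–19:05.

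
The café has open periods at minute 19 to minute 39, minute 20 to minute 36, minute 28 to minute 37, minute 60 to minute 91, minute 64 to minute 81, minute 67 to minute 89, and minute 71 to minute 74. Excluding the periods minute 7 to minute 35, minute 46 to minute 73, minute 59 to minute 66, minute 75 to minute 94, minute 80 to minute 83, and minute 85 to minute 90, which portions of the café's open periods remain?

minute 35 to minute 39, minute 73 to minute 75

First set merges to minute 19 to minute 39, minute 60 to minute 91.
Second set merges to minute 7 to minute 35, minute 46 to minute 73, minute 75 to minute 94.
minute 19 to minute 39 minus B → minute 35 to minute 39.
minute 60 to minute 91 minus B → minute 73 to minute 75.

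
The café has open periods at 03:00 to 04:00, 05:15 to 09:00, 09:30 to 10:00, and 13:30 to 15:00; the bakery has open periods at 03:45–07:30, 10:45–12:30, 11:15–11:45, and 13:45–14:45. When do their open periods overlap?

B, merged: 03:45–07:30, 10:45–12:30, 13:45–14:45.
03:00–04:00 overlaps B on 03:45–04:00.
05:15–09:00 overlaps B on 05:15–07:30.
09:30–10:00 falls entirely outside B.
13:30–15:00 overlaps B on 13:45–14:45.

03:45–04:00, 05:15–07:30, 13:45–14:45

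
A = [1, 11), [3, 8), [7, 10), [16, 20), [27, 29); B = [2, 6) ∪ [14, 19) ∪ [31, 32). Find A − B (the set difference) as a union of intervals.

[1, 2) ∪ [6, 11) ∪ [19, 20) ∪ [27, 29)

First set merges to [1, 11), [16, 20), [27, 29).
[1, 11) with B removed leaves [1, 2), [6, 11).
[16, 20) with B removed leaves [19, 20).
[27, 29) is untouched.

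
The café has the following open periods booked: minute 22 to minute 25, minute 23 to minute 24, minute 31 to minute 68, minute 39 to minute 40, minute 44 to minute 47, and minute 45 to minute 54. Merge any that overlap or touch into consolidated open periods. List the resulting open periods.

minute 23 to minute 24 overlaps/touches minute 22 to minute 25 → extend to minute 22 to minute 25.
minute 31 to minute 68 is disjoint → start new block.
minute 39 to minute 40 overlaps/touches minute 31 to minute 68 → extend to minute 31 to minute 68.
minute 44 to minute 47 overlaps/touches minute 31 to minute 68 → extend to minute 31 to minute 68.
minute 45 to minute 54 overlaps/touches minute 31 to minute 68 → extend to minute 31 to minute 68.

minute 22 to minute 25, minute 31 to minute 68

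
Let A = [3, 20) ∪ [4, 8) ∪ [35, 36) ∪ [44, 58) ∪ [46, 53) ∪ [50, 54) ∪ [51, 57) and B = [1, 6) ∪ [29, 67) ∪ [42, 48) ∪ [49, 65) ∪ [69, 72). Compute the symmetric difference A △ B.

[1, 3) ∪ [6, 20) ∪ [29, 35) ∪ [36, 44) ∪ [58, 67) ∪ [69, 72)

First set merges to [3, 20), [35, 36), [44, 58).
Second set merges to [1, 6), [29, 67), [69, 72).
A but not B: [6, 20).
B but not A: [1, 3), [29, 35), [36, 44), [58, 67), [69, 72).
Combining gives A △ B.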